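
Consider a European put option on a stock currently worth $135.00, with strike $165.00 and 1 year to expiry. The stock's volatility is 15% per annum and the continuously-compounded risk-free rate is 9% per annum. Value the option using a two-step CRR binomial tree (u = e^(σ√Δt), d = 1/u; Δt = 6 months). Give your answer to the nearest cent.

$16.63

CRR parameters: u = e^(σ√Δt) = e^(0.15·√0.5) = 1.1119, d = 1/u = 0.8994
Per-period rate: rΔt = 0.09·0.5 = 0.045, so R = e^0.045 = 1.0460
Risk-neutral probability p = (e^0.045 − 0.8994)/(1.1119 − 0.8994) = 0.1467/0.2125 = 0.6901
Terminal stock prices: S_uu = 166.9, S_ud = 135, S_dd = 109.2
Terminal payoffs (K − S): max(-1.902, 0) = 0, max(30, 0) = 30, max(55.8, 0) = 55.8
Node u (S = 150.1): V_u = e^(−0.045)·[0.6901·0.0000 + 0.3099·30.0000] = 8.8885
Node d (S = 121.4): V_d = e^(−0.045)·[0.6901·30.0000 + 0.3099·55.8042] = 36.3253
Node 0 (S = 135): V_0 = e^(−0.045)·[0.6901·8.8885 + 0.3099·36.3253] = 16.6264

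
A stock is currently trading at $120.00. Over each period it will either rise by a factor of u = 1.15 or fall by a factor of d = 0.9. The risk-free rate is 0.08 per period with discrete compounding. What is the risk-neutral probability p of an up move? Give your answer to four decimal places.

Risk-neutral probability p = (1 + 0.08 − 0.9)/(1.15 − 0.9) = 0.1800/0.2500 = 0.7200

p = 0.7200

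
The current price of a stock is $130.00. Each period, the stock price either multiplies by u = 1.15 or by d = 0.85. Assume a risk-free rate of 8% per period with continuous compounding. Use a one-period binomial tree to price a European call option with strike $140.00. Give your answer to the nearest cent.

$6.82

Risk-neutral probability p = (e^0.08 − 0.85)/(1.15 − 0.85) = 0.2333/0.3000 = 0.7776
Terminal stock prices: S_u = 149.5, S_d = 110.5
Terminal payoffs (S − K): max(9.5, 0) = 9.5, max(-29.5, 0) = 0
Node 0 (S = 130): V_0 = e^(−0.08)·[0.7776·9.5000 + 0.2224·0.0000] = 6.8195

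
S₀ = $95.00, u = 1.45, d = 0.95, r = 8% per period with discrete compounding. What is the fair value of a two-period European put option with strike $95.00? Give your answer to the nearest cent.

Risk-neutral probability p = (1 + 0.08 − 0.95)/(1.45 − 0.95) = 0.1300/0.5000 = 0.2600
Terminal stock prices: S_uu = 199.7, S_ud = 130.9, S_dd = 85.74
Terminal payoffs (K − S): max(-104.7, 0) = 0, max(-35.86, 0) = 0, max(9.263, 0) = 9.263
Node u (S = 137.8): V_u = 1/1.08·[0.2600·0.0000 + 0.7400·0.0000] = 0.0000
Node d (S = 90.25): V_d = 1/1.08·[0.2600·0.0000 + 0.7400·9.2625] = 6.3465
Node 0 (S = 95): V_0 = 1/1.08·[0.2600·0.0000 + 0.7400·6.3465] = 4.3485

$4.35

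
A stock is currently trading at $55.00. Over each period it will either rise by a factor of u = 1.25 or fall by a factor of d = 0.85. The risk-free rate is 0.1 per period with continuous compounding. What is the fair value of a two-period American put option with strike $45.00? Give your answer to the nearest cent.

$0.56

Risk-neutral probability p = (e^0.1 − 0.85)/(1.25 − 0.85) = 0.2552/0.4000 = 0.6379
Terminal stock prices: S_uu = 85.94, S_ud = 58.44, S_dd = 39.74
Terminal payoffs (K − S): max(-40.94, 0) = 0, max(-13.44, 0) = 0, max(5.263, 0) = 5.263
Node u (S = 68.75): continuation = e^(−0.1)·[0.6379·0.0000 + 0.3621·0.0000] = 0.0000; exercise value = 0.0000 ≤ continuation, so V_u = 0.0000
Node d (S = 46.75): continuation = e^(−0.1)·[0.6379·0.0000 + 0.3621·5.2625] = 1.7241; exercise value = 0.0000 ≤ continuation, so V_d = 1.7241
Node 0 (S = 55): continuation = e^(−0.1)·[0.6379·0.0000 + 0.3621·1.7241] = 0.5648; exercise value = 0.0000 ≤ continuation, so V_0 = 0.5648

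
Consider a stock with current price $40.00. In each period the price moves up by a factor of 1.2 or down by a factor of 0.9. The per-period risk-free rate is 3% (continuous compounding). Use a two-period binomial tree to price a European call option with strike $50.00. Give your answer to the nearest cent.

$1.35

Risk-neutral probability p = (e^0.03 − 0.9)/(1.2 − 0.9) = 0.1305/0.3000 = 0.4348
Terminal stock prices: S_uu = 57.6, S_ud = 43.2, S_dd = 32.4
Terminal payoffs (S − K): max(7.6, 0) = 7.6, max(-6.8, 0) = 0, max(-17.6, 0) = 0
Node u (S = 48): V_u = e^(−0.03)·[0.4348·7.6000 + 0.5652·0.0000] = 3.2072
Node d (S = 36): V_d = e^(−0.03)·[0.4348·0.0000 + 0.5652·0.0000] = 0.0000
Node 0 (S = 40): V_0 = e^(−0.03)·[0.4348·3.2072 + 0.5652·0.0000] = 1.3534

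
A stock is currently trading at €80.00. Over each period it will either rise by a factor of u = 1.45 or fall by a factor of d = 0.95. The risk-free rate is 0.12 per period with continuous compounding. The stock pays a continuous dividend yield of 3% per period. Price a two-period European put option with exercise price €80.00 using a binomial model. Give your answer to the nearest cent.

Per-period risk-free factor R = e^0.12 = 1.1275; dividend-adjusted growth = e^(0.12−0.03) = 1.0942.
Risk-neutral probability p = (1.0942 − 0.95)/(1.45 − 0.95) = 0.1442/0.5000 = 0.2883
Terminal stock prices: S_uu = 168.2, S_ud = 110.2, S_dd = 72.2
Terminal payoffs (K − S): max(-88.2, 0) = 0, max(-30.2, 0) = 0, max(7.8, 0) = 7.8
Node u (S = 116): V_u = e^(−0.12)·[0.2883·0.0000 + 0.7117·0.0000] = 0.0000
Node d (S = 76): V_d = e^(−0.12)·[0.2883·0.0000 + 0.7117·7.8000] = 4.9232
Node 0 (S = 80): V_0 = e^(−0.12)·[0.2883·0.0000 + 0.7117·4.9232] = 3.1074

€3.11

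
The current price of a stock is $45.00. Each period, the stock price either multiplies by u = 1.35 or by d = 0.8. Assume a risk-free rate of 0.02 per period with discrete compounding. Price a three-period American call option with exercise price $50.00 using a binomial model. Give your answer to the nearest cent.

Risk-neutral probability p = (1 + 0.02 − 0.8)/(1.35 − 0.8) = 0.2200/0.5500 = 0.4000
Terminal stock prices: S_uuu = 110.7, S_uud = 65.61, S_udd = 38.88, S_ddd = 23.04
Terminal payoffs (S − K): max(60.72, 0) = 60.72, max(15.61, 0) = 15.61, max(-11.12, 0) = 0, max(-26.96, 0) = 0
Node uu (S = 82.01): continuation = 1/1.02·[0.4000·60.7169 + 0.6000·15.6100] = 32.9929; exercise value = 32.0125 ≤ continuation, so V_uu = 32.9929
Node ud (S = 48.6): continuation = 1/1.02·[0.4000·15.6100 + 0.6000·0.0000] = 6.1216; exercise value = 0.0000 ≤ continuation, so V_ud = 6.1216
Node dd (S = 28.8): continuation = 1/1.02·[0.4000·0.0000 + 0.6000·0.0000] = 0.0000; exercise value = 0.0000 ≤ continuation, so V_dd = 0.0000
Node u (S = 60.75): continuation = 1/1.02·[0.4000·32.9929 + 0.6000·6.1216] = 16.5393; exercise value = 10.7500 ≤ continuation, so V_u = 16.5393
Node d (S = 36): continuation = 1/1.02·[0.4000·6.1216 + 0.6000·0.0000] = 2.4006; exercise value = 0.0000 ≤ continuation, so V_d = 2.4006
Node 0 (S = 45): continuation = 1/1.02·[0.4000·16.5393 + 0.6000·2.4006] = 7.8981; exercise value = 0.0000 ≤ continuation, so V_0 = 7.8981

$7.90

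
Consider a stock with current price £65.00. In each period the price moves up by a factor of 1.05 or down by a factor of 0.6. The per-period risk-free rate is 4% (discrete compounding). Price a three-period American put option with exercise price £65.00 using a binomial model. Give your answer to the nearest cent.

Risk-neutral probability p = (1 + 0.04 − 0.6)/(1.05 − 0.6) = 0.4400/0.4500 = 0.9778
Terminal stock prices: S_uuu = 75.25, S_uud = 43, S_udd = 24.57, S_ddd = 14.04
Terminal payoffs (K − S): max(-10.25, 0) = 0, max(22, 0) = 22, max(40.43, 0) = 40.43, max(50.96, 0) = 50.96
Node uu (S = 71.66): continuation = 1/1.04·[0.9778·0.0000 + 0.0222·22.0025] = 0.4701; exercise value = 0.0000 ≤ continuation, so V_uu = 0.4701
Node ud (S = 40.95): continuation = 1/1.04·[0.9778·22.0025 + 0.0222·40.4300] = 21.5500; exercise value = 24.0500 > continuation, so V_ud = 24.0500 (exercise)
Node dd (S = 23.4): continuation = 1/1.04·[0.9778·40.4300 + 0.0222·50.9600] = 39.1000; exercise value = 41.6000 > continuation, so V_dd = 41.6000 (exercise)
Node u (S = 68.25): continuation = 1/1.04·[0.9778·0.4701 + 0.0222·24.0500] = 0.9559; exercise value = 0.0000 ≤ continuation, so V_u = 0.9559
Node d (S = 39): continuation = 1/1.04·[0.9778·24.0500 + 0.0222·41.6000] = 23.5000; exercise value = 26.0000 > continuation, so V_d = 26.0000 (exercise)
Node 0 (S = 65): continuation = 1/1.04·[0.9778·0.9559 + 0.0222·26.0000] = 1.4543; exercise value = 0.0000 ≤ continuation, so V_0 = 1.4543

£1.45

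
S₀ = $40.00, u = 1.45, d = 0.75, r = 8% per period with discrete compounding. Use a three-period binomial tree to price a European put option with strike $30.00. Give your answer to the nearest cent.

Risk-neutral probability p = (1 + 0.08 − 0.75)/(1.45 − 0.75) = 0.3300/0.7000 = 0.4714
Terminal stock prices: S_uuu = 121.9, S_uud = 63.07, S_udd = 32.62, S_ddd = 16.88
Terminal payoffs (K − S): max(-91.94, 0) = 0, max(-33.07, 0) = 0, max(-2.625, 0) = 0, max(13.12, 0) = 13.12
Node uu (S = 84.1): V_uu = 1/1.08·[0.4714·0.0000 + 0.5286·0.0000] = 0.0000
Node ud (S = 43.5): V_ud = 1/1.08·[0.4714·0.0000 + 0.5286·0.0000] = 0.0000
Node dd (S = 22.5): V_dd = 1/1.08·[0.4714·0.0000 + 0.5286·13.1250] = 6.4236
Node u (S = 58): V_u = 1/1.08·[0.4714·0.0000 + 0.5286·0.0000] = 0.0000
Node d (S = 30): V_d = 1/1.08·[0.4714·0.0000 + 0.5286·6.4236] = 3.1438
Node 0 (S = 40): V_0 = 1/1.08·[0.4714·0.0000 + 0.5286·3.1438] = 1.5386

$1.54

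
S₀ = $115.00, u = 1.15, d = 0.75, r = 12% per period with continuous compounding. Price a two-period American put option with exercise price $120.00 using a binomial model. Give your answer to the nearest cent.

$5.00

Risk-neutral probability p = (e^0.12 − 0.75)/(1.15 − 0.75) = 0.3775/0.4000 = 0.9437
Terminal stock prices: S_uu = 152.1, S_ud = 99.19, S_dd = 64.69
Terminal payoffs (K − S): max(-32.09, 0) = 0, max(20.81, 0) = 20.81, max(55.31, 0) = 55.31
Node u (S = 132.2): continuation = e^(−0.12)·[0.9437·0.0000 + 0.0563·20.8125] = 1.0385; exercise value = 0.0000 ≤ continuation, so V_u = 1.0385
Node d (S = 86.25): continuation = e^(−0.12)·[0.9437·20.8125 + 0.0563·55.3125] = 20.1805; exercise value = 33.7500 > continuation, so V_d = 33.7500 (exercise)
Node 0 (S = 115): continuation = e^(−0.12)·[0.9437·1.0385 + 0.0563·33.7500] = 2.5532; exercise value = 5.0000 > continuation, so V_0 = 5.0000 (exercise)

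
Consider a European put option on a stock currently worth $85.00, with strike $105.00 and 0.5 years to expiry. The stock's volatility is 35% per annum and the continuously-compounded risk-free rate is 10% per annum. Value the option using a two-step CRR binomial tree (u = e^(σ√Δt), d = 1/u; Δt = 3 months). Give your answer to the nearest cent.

CRR parameters: u = e^(σ√Δt) = e^(0.35·√0.25) = 1.1912, d = 1/u = 0.8395
Per-period rate: rΔt = 0.1·0.25 = 0.025, so R = e^0.025 = 1.0253
Risk-neutral probability p = (e^0.025 − 0.8395)/(1.1912 − 0.8395) = 0.1859/0.3518 = 0.5283
Terminal stock prices: S_uu = 120.6, S_ud = 85, S_dd = 59.9
Terminal payoffs (K − S): max(-15.62, 0) = 0, max(20, 0) = 20, max(45.1, 0) = 45.1
Node u (S = 101.3): V_u = e^(−0.025)·[0.5283·0.0000 + 0.4717·20.0000] = 9.2006
Node d (S = 71.35): V_d = e^(−0.025)·[0.5283·20.0000 + 0.4717·45.1015] = 31.0537
Node 0 (S = 85): V_0 = e^(−0.025)·[0.5283·9.2006 + 0.4717·31.0537] = 19.0266

$19.03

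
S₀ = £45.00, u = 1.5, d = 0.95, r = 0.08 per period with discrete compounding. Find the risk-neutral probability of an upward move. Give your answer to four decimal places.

Risk-neutral probability p = (1 + 0.08 − 0.95)/(1.5 − 0.95) = 0.1300/0.5500 = 0.2364

p = 0.2364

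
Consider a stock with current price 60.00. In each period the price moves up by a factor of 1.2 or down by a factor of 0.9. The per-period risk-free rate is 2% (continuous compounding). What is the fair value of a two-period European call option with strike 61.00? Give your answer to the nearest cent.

5.67

Risk-neutral probability p = (e^0.02 − 0.9)/(1.2 − 0.9) = 0.1202/0.3000 = 0.4007
Terminal stock prices: S_uu = 86.4, S_ud = 64.8, S_dd = 48.6
Terminal payoffs (S − K): max(25.4, 0) = 25.4, max(3.8, 0) = 3.8, max(-12.4, 0) = 0
Node u (S = 72): V_u = e^(−0.02)·[0.4007·25.4000 + 0.5993·3.8000] = 12.2079
Node d (S = 54): V_d = e^(−0.02)·[0.4007·3.8000 + 0.5993·0.0000] = 1.4924
Node 0 (S = 60): V_0 = e^(−0.02)·[0.4007·12.2079 + 0.5993·1.4924] = 5.6712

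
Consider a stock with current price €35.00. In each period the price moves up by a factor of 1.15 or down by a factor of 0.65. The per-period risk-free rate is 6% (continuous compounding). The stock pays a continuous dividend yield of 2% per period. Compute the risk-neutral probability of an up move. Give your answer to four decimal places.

p = 0.7816

Per-period risk-free factor R = e^0.06 = 1.0618; dividend-adjusted growth = e^(0.06−0.02) = 1.0408.
Risk-neutral probability p = (1.0408 − 0.65)/(1.15 − 0.65) = 0.3908/0.5000 = 0.7816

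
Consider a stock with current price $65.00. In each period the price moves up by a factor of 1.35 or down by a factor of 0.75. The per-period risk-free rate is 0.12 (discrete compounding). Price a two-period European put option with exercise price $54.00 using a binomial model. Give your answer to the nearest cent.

$2.04

Risk-neutral probability p = (1 + 0.12 − 0.75)/(1.35 − 0.75) = 0.3700/0.6000 = 0.6167
Terminal stock prices: S_uu = 118.5, S_ud = 65.81, S_dd = 36.56
Terminal payoffs (K − S): max(-64.46, 0) = 0, max(-11.81, 0) = 0, max(17.44, 0) = 17.44
Node u (S = 87.75): V_u = 1/1.12·[0.6167·0.0000 + 0.3833·0.0000] = 0.0000
Node d (S = 48.75): V_d = 1/1.12·[0.6167·0.0000 + 0.3833·17.4375] = 5.9682
Node 0 (S = 65): V_0 = 1/1.12·[0.6167·0.0000 + 0.3833·5.9682] = 2.0427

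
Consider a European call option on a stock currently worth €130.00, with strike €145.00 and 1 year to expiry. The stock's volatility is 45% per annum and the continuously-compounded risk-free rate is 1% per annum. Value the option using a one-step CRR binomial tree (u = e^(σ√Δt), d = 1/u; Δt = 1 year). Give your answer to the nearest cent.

CRR parameters: u = e^(σ√Δt) = e^(0.45·√1) = 1.5683, d = 1/u = 0.6376
Per-period rate: rΔt = 0.01·1 = 0.01, so R = e^0.01 = 1.0101
Risk-neutral probability p = (e^0.01 − 0.6376)/(1.5683 − 0.6376) = 0.3724/0.9307 = 0.4002
Terminal stock prices: S_u = 203.9, S_d = 82.89
Terminal payoffs (S − K): max(58.88, 0) = 58.88, max(-62.11, 0) = 0
Node 0 (S = 130): V_0 = e^(−0.01)·[0.4002·58.8806 + 0.5998·0.0000] = 23.3272

€23.33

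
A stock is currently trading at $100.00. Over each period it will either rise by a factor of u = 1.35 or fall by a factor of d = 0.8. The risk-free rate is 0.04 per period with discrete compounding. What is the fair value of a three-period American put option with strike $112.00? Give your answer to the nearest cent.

$20.50

Risk-neutral probability p = (1 + 0.04 − 0.8)/(1.35 − 0.8) = 0.2400/0.5500 = 0.4364
Terminal stock prices: S_uuu = 246, S_uud = 145.8, S_udd = 86.4, S_ddd = 51.2
Terminal payoffs (K − S): max(-134, 0) = 0, max(-33.8, 0) = 0, max(25.6, 0) = 25.6, max(60.8, 0) = 60.8
Node uu (S = 182.3): continuation = 1/1.04·[0.4364·0.0000 + 0.5636·0.0000] = 0.0000; exercise value = 0.0000 ≤ continuation, so V_uu = 0.0000
Node ud (S = 108): continuation = 1/1.04·[0.4364·0.0000 + 0.5636·25.6000] = 13.8741; exercise value = 4.0000 ≤ continuation, so V_ud = 13.8741
Node dd (S = 64): continuation = 1/1.04·[0.4364·25.6000 + 0.5636·60.8000] = 43.6923; exercise value = 48.0000 > continuation, so V_dd = 48.0000 (exercise)
Node u (S = 135): continuation = 1/1.04·[0.4364·0.0000 + 0.5636·13.8741] = 7.5192; exercise value = 0.0000 ≤ continuation, so V_u = 7.5192
Node d (S = 80): continuation = 1/1.04·[0.4364·13.8741 + 0.5636·48.0000] = 31.8353; exercise value = 32.0000 > continuation, so V_d = 32.0000 (exercise)
Node 0 (S = 100): continuation = 1/1.04·[0.4364·7.5192 + 0.5636·32.0000] = 20.4976; exercise value = 12.0000 ≤ continuation, so V_0 = 20.4976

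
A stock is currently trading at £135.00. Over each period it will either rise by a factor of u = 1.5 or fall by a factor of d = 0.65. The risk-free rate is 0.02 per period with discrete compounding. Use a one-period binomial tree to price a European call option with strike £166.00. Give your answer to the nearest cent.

Risk-neutral probability p = (1 + 0.02 − 0.65)/(1.5 − 0.65) = 0.3700/0.8500 = 0.4353
Terminal stock prices: S_u = 202.5, S_d = 87.75
Terminal payoffs (S − K): max(36.5, 0) = 36.5, max(-78.25, 0) = 0
Node 0 (S = 135): V_0 = 1/1.02·[0.4353·36.5000 + 0.5647·0.0000] = 15.5767

£15.58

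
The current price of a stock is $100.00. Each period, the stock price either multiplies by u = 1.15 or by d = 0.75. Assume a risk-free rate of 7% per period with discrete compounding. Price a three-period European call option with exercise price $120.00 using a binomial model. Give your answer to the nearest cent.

$13.41

Risk-neutral probability p = (1 + 0.07 − 0.75)/(1.15 − 0.75) = 0.3200/0.4000 = 0.8000
Terminal stock prices: S_uuu = 152.1, S_uud = 99.19, S_udd = 64.69, S_ddd = 42.19
Terminal payoffs (S − K): max(32.09, 0) = 32.09, max(-20.81, 0) = 0, max(-55.31, 0) = 0, max(-77.81, 0) = 0
Node uu (S = 132.2): V_uu = 1/1.07·[0.8000·32.0875 + 0.2000·0.0000] = 23.9907
Node ud (S = 86.25): V_ud = 1/1.07·[0.8000·0.0000 + 0.2000·0.0000] = 0.0000
Node dd (S = 56.25): V_dd = 1/1.07·[0.8000·0.0000 + 0.2000·0.0000] = 0.0000
Node u (S = 115): V_u = 1/1.07·[0.8000·23.9907 + 0.2000·0.0000] = 17.9369
Node d (S = 75): V_d = 1/1.07·[0.8000·0.0000 + 0.2000·0.0000] = 0.0000
Node 0 (S = 100): V_0 = 1/1.07·[0.8000·17.9369 + 0.2000·0.0000] = 13.4108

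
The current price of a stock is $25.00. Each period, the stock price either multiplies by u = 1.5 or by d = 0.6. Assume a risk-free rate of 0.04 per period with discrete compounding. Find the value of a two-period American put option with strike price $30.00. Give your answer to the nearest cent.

Risk-neutral probability p = (1 + 0.04 − 0.6)/(1.5 − 0.6) = 0.4400/0.9000 = 0.4889
Terminal stock prices: S_uu = 56.25, S_ud = 22.5, S_dd = 9
Terminal payoffs (K − S): max(-26.25, 0) = 0, max(7.5, 0) = 7.5, max(21, 0) = 21
Node u (S = 37.5): continuation = 1/1.04·[0.4889·0.0000 + 0.5111·7.5000] = 3.6859; exercise value = 0.0000 ≤ continuation, so V_u = 3.6859
Node d (S = 15): continuation = 1/1.04·[0.4889·7.5000 + 0.5111·21.0000] = 13.8462; exercise value = 15.0000 > continuation, so V_d = 15.0000 (exercise)
Node 0 (S = 25): continuation = 1/1.04·[0.4889·3.6859 + 0.5111·15.0000] = 9.1045; exercise value = 5.0000 ≤ continuation, so V_0 = 9.1045

$9.10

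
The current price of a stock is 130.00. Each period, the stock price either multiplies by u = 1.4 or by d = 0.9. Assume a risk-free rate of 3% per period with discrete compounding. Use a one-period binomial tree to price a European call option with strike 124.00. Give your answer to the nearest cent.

Risk-neutral probability p = (1 + 0.03 − 0.9)/(1.4 − 0.9) = 0.1300/0.5000 = 0.2600
Terminal stock prices: S_u = 182, S_d = 117
Terminal payoffs (S − K): max(58, 0) = 58, max(-7, 0) = 0
Node 0 (S = 130): V_0 = 1/1.03·[0.2600·58.0000 + 0.7400·0.0000] = 14.6408

14.64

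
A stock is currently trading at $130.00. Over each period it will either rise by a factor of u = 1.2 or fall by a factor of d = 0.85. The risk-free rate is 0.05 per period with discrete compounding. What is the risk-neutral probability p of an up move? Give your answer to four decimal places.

Risk-neutral probability p = (1 + 0.05 − 0.85)/(1.2 − 0.85) = 0.2000/0.3500 = 0.5714

p = 0.5714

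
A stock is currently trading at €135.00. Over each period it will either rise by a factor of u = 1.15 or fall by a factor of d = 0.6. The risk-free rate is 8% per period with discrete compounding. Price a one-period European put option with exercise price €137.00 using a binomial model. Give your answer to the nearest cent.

€6.60

Risk-neutral probability p = (1 + 0.08 − 0.6)/(1.15 − 0.6) = 0.4800/0.5500 = 0.8727
Terminal stock prices: S_u = 155.2, S_d = 81
Terminal payoffs (K − S): max(-18.25, 0) = 0, max(56, 0) = 56
Node 0 (S = 135): V_0 = 1/1.08·[0.8727·0.0000 + 0.1273·56.0000] = 6.5993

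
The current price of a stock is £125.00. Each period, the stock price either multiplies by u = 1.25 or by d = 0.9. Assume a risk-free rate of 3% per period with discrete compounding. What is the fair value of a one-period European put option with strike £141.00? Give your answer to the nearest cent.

£17.39

Risk-neutral probability p = (1 + 0.03 − 0.9)/(1.25 − 0.9) = 0.1300/0.3500 = 0.3714
Terminal stock prices: S_u = 156.2, S_d = 112.5
Terminal payoffs (K − S): max(-15.25, 0) = 0, max(28.5, 0) = 28.5
Node 0 (S = 125): V_0 = 1/1.03·[0.3714·0.0000 + 0.6286·28.5000] = 17.3925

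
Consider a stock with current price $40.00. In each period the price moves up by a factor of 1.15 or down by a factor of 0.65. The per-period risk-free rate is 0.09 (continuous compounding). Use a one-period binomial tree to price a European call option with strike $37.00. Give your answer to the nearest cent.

Risk-neutral probability p = (e^0.09 − 0.65)/(1.15 − 0.65) = 0.4442/0.5000 = 0.8883
Terminal stock prices: S_u = 46, S_d = 26
Terminal payoffs (S − K): max(9, 0) = 9, max(-11, 0) = 0
Node 0 (S = 40): V_0 = e^(−0.09)·[0.8883·9.0000 + 0.1117·0.0000] = 7.3070

$7.31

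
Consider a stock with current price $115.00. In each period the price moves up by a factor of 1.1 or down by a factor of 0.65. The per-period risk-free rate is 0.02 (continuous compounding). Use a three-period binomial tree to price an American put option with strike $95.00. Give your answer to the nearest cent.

Risk-neutral probability p = (e^0.02 − 0.65)/(1.1 − 0.65) = 0.3702/0.4500 = 0.8227
Terminal stock prices: S_uuu = 153.1, S_uud = 90.45, S_udd = 53.45, S_ddd = 31.58
Terminal payoffs (K − S): max(-58.07, 0) = 0, max(4.552, 0) = 4.552, max(41.55, 0) = 41.55, max(63.42, 0) = 63.42
Node uu (S = 139.2): continuation = e^(−0.02)·[0.8227·0.0000 + 0.1773·4.5525] = 0.7913; exercise value = 0.0000 ≤ continuation, so V_uu = 0.7913
Node ud (S = 82.23): continuation = e^(−0.02)·[0.8227·4.5525 + 0.1773·41.5537] = 10.8939; exercise value = 12.7750 > continuation, so V_ud = 12.7750 (exercise)
Node dd (S = 48.59): continuation = e^(−0.02)·[0.8227·41.5537 + 0.1773·63.4181] = 44.5314; exercise value = 46.4125 > continuation, so V_dd = 46.4125 (exercise)
Node u (S = 126.5): continuation = e^(−0.02)·[0.8227·0.7913 + 0.1773·12.7750] = 2.8586; exercise value = 0.0000 ≤ continuation, so V_u = 2.8586
Node d (S = 74.75): continuation = e^(−0.02)·[0.8227·12.7750 + 0.1773·46.4125] = 18.3689; exercise value = 20.2500 > continuation, so V_d = 20.2500 (exercise)
Node 0 (S = 115): continuation = e^(−0.02)·[0.8227·2.8586 + 0.1773·20.2500] = 5.8250; exercise value = 0.0000 ≤ continuation, so V_0 = 5.8250

$5.82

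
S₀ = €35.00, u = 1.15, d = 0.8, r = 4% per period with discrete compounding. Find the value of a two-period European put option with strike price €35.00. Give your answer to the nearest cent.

€2.27

Risk-neutral probability p = (1 + 0.04 − 0.8)/(1.15 − 0.8) = 0.2400/0.3500 = 0.6857
Terminal stock prices: S_uu = 46.29, S_ud = 32.2, S_dd = 22.4
Terminal payoffs (K − S): max(-11.29, 0) = 0, max(2.8, 0) = 2.8, max(12.6, 0) = 12.6
Node u (S = 40.25): V_u = 1/1.04·[0.6857·0.0000 + 0.3143·2.8000] = 0.8462
Node d (S = 28): V_d = 1/1.04·[0.6857·2.8000 + 0.3143·12.6000] = 5.6538
Node 0 (S = 35): V_0 = 1/1.04·[0.6857·0.8462 + 0.3143·5.6538] = 2.2665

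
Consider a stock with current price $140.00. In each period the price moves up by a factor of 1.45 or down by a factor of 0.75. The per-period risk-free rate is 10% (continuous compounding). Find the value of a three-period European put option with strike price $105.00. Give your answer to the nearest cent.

Risk-neutral probability p = (e^0.1 − 0.75)/(1.45 − 0.75) = 0.3552/0.7000 = 0.5074
Terminal stock prices: S_uuu = 426.8, S_uud = 220.8, S_udd = 114.2, S_ddd = 59.06
Terminal payoffs (K − S): max(-321.8, 0) = 0, max(-115.8, 0) = 0, max(-9.188, 0) = 0, max(45.94, 0) = 45.94
Node uu (S = 294.4): V_uu = e^(−0.1)·[0.5074·0.0000 + 0.4926·0.0000] = 0.0000
Node ud (S = 152.2): V_ud = e^(−0.1)·[0.5074·0.0000 + 0.4926·0.0000] = 0.0000
Node dd (S = 78.75): V_dd = e^(−0.1)·[0.5074·0.0000 + 0.4926·45.9375] = 20.4759
Node u (S = 203): V_u = e^(−0.1)·[0.5074·0.0000 + 0.4926·0.0000] = 0.0000
Node d (S = 105): V_d = e^(−0.1)·[0.5074·0.0000 + 0.4926·20.4759] = 9.1268
Node 0 (S = 140): V_0 = e^(−0.1)·[0.5074·0.0000 + 0.4926·9.1268] = 4.0681

$4.07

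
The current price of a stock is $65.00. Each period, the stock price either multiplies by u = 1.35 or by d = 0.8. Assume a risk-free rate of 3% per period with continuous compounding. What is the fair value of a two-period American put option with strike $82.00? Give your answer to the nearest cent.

Risk-neutral probability p = (e^0.03 − 0.8)/(1.35 − 0.8) = 0.2305/0.5500 = 0.4190
Terminal stock prices: S_uu = 118.5, S_ud = 70.2, S_dd = 41.6
Terminal payoffs (K − S): max(-36.46, 0) = 0, max(11.8, 0) = 11.8, max(40.4, 0) = 40.4
Node u (S = 87.75): continuation = e^(−0.03)·[0.4190·0.0000 + 0.5810·11.8000] = 6.6531; exercise value = 0.0000 ≤ continuation, so V_u = 6.6531
Node d (S = 52): continuation = e^(−0.03)·[0.4190·11.8000 + 0.5810·40.4000] = 27.5765; exercise value = 30.0000 > continuation, so V_d = 30.0000 (exercise)
Node 0 (S = 65): continuation = e^(−0.03)·[0.4190·6.6531 + 0.5810·30.0000] = 19.6199; exercise value = 17.0000 ≤ continuation, so V_0 = 19.6199

$19.62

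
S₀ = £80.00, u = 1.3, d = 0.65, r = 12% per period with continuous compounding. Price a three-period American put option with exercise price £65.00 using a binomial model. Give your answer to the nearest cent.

£3.82

Risk-neutral probability p = (e^0.12 − 0.65)/(1.3 − 0.65) = 0.4775/0.6500 = 0.7346
Terminal stock prices: S_uuu = 175.8, S_uud = 87.88, S_udd = 43.94, S_ddd = 21.97
Terminal payoffs (K − S): max(-110.8, 0) = 0, max(-22.88, 0) = 0, max(21.06, 0) = 21.06, max(43.03, 0) = 43.03
Node uu (S = 135.2): continuation = e^(−0.12)·[0.7346·0.0000 + 0.2654·0.0000] = 0.0000; exercise value = 0.0000 ≤ continuation, so V_uu = 0.0000
Node ud (S = 67.6): continuation = e^(−0.12)·[0.7346·0.0000 + 0.2654·21.0600] = 4.9571; exercise value = 0.0000 ≤ continuation, so V_ud = 4.9571
Node dd (S = 33.8): continuation = e^(−0.12)·[0.7346·21.0600 + 0.2654·43.0300] = 23.8498; exercise value = 31.2000 > continuation, so V_dd = 31.2000 (exercise)
Node u (S = 104): continuation = e^(−0.12)·[0.7346·0.0000 + 0.2654·4.9571] = 1.1668; exercise value = 0.0000 ≤ continuation, so V_u = 1.1668
Node d (S = 52): continuation = e^(−0.12)·[0.7346·4.9571 + 0.2654·31.2000] = 10.5736; exercise value = 13.0000 > continuation, so V_d = 13.0000 (exercise)
Node 0 (S = 80): continuation = e^(−0.12)·[0.7346·1.1668 + 0.2654·13.0000] = 3.8201; exercise value = 0.0000 ≤ continuation, so V_0 = 3.8201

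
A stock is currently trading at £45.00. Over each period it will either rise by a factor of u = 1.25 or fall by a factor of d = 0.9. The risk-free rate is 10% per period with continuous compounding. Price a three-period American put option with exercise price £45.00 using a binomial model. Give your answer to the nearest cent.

£1.68

Risk-neutral probability p = (e^0.1 − 0.9)/(1.25 − 0.9) = 0.2052/0.3500 = 0.5862
Terminal stock prices: S_uuu = 87.89, S_uud = 63.28, S_udd = 45.56, S_ddd = 32.81
Terminal payoffs (K − S): max(-42.89, 0) = 0, max(-18.28, 0) = 0, max(-0.5625, 0) = 0, max(12.19, 0) = 12.19
Node uu (S = 70.31): continuation = e^(−0.1)·[0.5862·0.0000 + 0.4138·0.0000] = 0.0000; exercise value = 0.0000 ≤ continuation, so V_uu = 0.0000
Node ud (S = 50.62): continuation = e^(−0.1)·[0.5862·0.0000 + 0.4138·0.0000] = 0.0000; exercise value = 0.0000 ≤ continuation, so V_ud = 0.0000
Node dd (S = 36.45): continuation = e^(−0.1)·[0.5862·0.0000 + 0.4138·12.1950] = 4.5660; exercise value = 8.5500 > continuation, so V_dd = 8.5500 (exercise)
Node u (S = 56.25): continuation = e^(−0.1)·[0.5862·0.0000 + 0.4138·0.0000] = 0.0000; exercise value = 0.0000 ≤ continuation, so V_u = 0.0000
Node d (S = 40.5): continuation = e^(−0.1)·[0.5862·0.0000 + 0.4138·8.5500] = 3.2013; exercise value = 4.5000 > continuation, so V_d = 4.5000 (exercise)
Node 0 (S = 45): continuation = e^(−0.1)·[0.5862·0.0000 + 0.4138·4.5000] = 1.6849; exercise value = 0.0000 ≤ continuation, so V_0 = 1.6849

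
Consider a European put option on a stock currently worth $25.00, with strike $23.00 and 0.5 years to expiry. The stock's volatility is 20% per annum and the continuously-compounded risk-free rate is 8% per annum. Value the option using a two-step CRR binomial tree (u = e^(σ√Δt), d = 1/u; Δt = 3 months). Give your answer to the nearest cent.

CRR parameters: u = e^(σ√Δt) = e^(0.2·√0.25) = 1.1052, d = 1/u = 0.9048
Per-period rate: rΔt = 0.08·0.25 = 0.02, so R = e^0.02 = 1.0202
Risk-neutral probability p = (e^0.02 − 0.9048)/(1.1052 − 0.9048) = 0.1154/0.2003 = 0.5759
Terminal stock prices: S_uu = 30.54, S_ud = 25, S_dd = 20.47
Terminal payoffs (K − S): max(-7.535, 0) = 0, max(-2, 0) = 0, max(2.532, 0) = 2.532
Node u (S = 27.63): V_u = e^(−0.02)·[0.5759·0.0000 + 0.4241·0.0000] = 0.0000
Node d (S = 22.62): V_d = e^(−0.02)·[0.5759·0.0000 + 0.4241·2.5317] = 1.0525
Node 0 (S = 25): V_0 = e^(−0.02)·[0.5759·0.0000 + 0.4241·1.0525] = 0.4376

$0.44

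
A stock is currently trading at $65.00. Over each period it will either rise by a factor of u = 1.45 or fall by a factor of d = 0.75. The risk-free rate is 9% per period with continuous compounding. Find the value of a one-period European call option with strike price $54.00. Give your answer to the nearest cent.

$18.09

Risk-neutral probability p = (e^0.09 − 0.75)/(1.45 − 0.75) = 0.3442/0.7000 = 0.4917
Terminal stock prices: S_u = 94.25, S_d = 48.75
Terminal payoffs (S − K): max(40.25, 0) = 40.25, max(-5.25, 0) = 0
Node 0 (S = 65): V_0 = e^(−0.09)·[0.4917·40.2500 + 0.5083·0.0000] = 18.0867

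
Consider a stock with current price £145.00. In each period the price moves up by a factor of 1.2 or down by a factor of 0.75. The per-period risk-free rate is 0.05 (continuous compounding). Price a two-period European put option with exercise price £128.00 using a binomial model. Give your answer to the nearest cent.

Risk-neutral probability p = (e^0.05 − 0.75)/(1.2 − 0.75) = 0.3013/0.4500 = 0.6695
Terminal stock prices: S_uu = 208.8, S_ud = 130.5, S_dd = 81.56
Terminal payoffs (K − S): max(-80.8, 0) = 0, max(-2.5, 0) = 0, max(46.44, 0) = 46.44
Node u (S = 174): V_u = e^(−0.05)·[0.6695·0.0000 + 0.3305·0.0000] = 0.0000
Node d (S = 108.8): V_d = e^(−0.05)·[0.6695·0.0000 + 0.3305·46.4375] = 14.5995
Node 0 (S = 145): V_0 = e^(−0.05)·[0.6695·0.0000 + 0.3305·14.5995] = 4.5899

£4.59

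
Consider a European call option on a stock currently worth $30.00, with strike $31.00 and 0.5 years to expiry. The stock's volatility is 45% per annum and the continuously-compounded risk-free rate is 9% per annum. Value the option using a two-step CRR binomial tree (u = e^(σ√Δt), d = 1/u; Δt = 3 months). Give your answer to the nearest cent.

$3.75

CRR parameters: u = e^(σ√Δt) = e^(0.45·√0.25) = 1.2523, d = 1/u = 0.7985
Per-period rate: rΔt = 0.09·0.25 = 0.0225, so R = e^0.0225 = 1.0228
Risk-neutral probability p = (e^0.0225 − 0.7985)/(1.2523 − 0.7985) = 0.2242/0.4538 = 0.4941
Terminal stock prices: S_uu = 47.05, S_ud = 30, S_dd = 19.13
Terminal payoffs (S − K): max(16.05, 0) = 16.05, max(-1, 0) = 0, max(-11.87, 0) = 0
Node u (S = 37.57): V_u = e^(−0.0225)·[0.4941·16.0494 + 0.5059·0.0000] = 7.7540
Node d (S = 23.96): V_d = e^(−0.0225)·[0.4941·0.0000 + 0.5059·0.0000] = 0.0000
Node 0 (S = 30): V_0 = e^(−0.0225)·[0.4941·7.7540 + 0.5059·0.0000] = 3.7462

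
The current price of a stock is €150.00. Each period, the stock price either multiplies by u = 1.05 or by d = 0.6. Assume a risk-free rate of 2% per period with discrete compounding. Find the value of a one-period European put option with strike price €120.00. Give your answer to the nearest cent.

Risk-neutral probability p = (1 + 0.02 − 0.6)/(1.05 − 0.6) = 0.4200/0.4500 = 0.9333
Terminal stock prices: S_u = 157.5, S_d = 90
Terminal payoffs (K − S): max(-37.5, 0) = 0, max(30, 0) = 30
Node 0 (S = 150): V_0 = 1/1.02·[0.9333·0.0000 + 0.0667·30.0000] = 1.9608

€1.96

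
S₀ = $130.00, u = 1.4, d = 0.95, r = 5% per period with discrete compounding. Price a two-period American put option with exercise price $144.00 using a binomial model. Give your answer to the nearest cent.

$15.19

Risk-neutral probability p = (1 + 0.05 − 0.95)/(1.4 − 0.95) = 0.1000/0.4500 = 0.2222
Terminal stock prices: S_uu = 254.8, S_ud = 172.9, S_dd = 117.3
Terminal payoffs (K − S): max(-110.8, 0) = 0, max(-28.9, 0) = 0, max(26.67, 0) = 26.67
Node u (S = 182): continuation = 1/1.05·[0.2222·0.0000 + 0.7778·0.0000] = 0.0000; exercise value = 0.0000 ≤ continuation, so V_u = 0.0000
Node d (S = 123.5): continuation = 1/1.05·[0.2222·0.0000 + 0.7778·26.6750] = 19.7593; exercise value = 20.5000 > continuation, so V_d = 20.5000 (exercise)
Node 0 (S = 130): continuation = 1/1.05·[0.2222·0.0000 + 0.7778·20.5000] = 15.1852; exercise value = 14.0000 ≤ continuation, so V_0 = 15.1852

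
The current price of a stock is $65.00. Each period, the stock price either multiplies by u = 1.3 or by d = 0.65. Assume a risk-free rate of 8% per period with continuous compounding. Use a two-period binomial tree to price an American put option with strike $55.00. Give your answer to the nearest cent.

Risk-neutral probability p = (e^0.08 − 0.65)/(1.3 − 0.65) = 0.4333/0.6500 = 0.6666
Terminal stock prices: S_uu = 109.9, S_ud = 54.93, S_dd = 27.46
Terminal payoffs (K − S): max(-54.85, 0) = 0, max(0.075, 0) = 0.075, max(27.54, 0) = 27.54
Node u (S = 84.5): continuation = e^(−0.08)·[0.6666·0.0000 + 0.3334·0.0750] = 0.0231; exercise value = 0.0000 ≤ continuation, so V_u = 0.0231
Node d (S = 42.25): continuation = e^(−0.08)·[0.6666·0.0750 + 0.3334·27.5375] = 8.5214; exercise value = 12.7500 > continuation, so V_d = 12.7500 (exercise)
Node 0 (S = 65): continuation = e^(−0.08)·[0.6666·0.0231 + 0.3334·12.7500] = 3.9383; exercise value = 0.0000 ≤ continuation, so V_0 = 3.9383

$3.94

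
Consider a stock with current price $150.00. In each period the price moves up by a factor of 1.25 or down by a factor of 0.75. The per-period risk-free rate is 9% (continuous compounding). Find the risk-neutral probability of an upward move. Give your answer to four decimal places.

p = 0.6883

Risk-neutral probability p = (e^0.09 − 0.75)/(1.25 − 0.75) = 0.3442/0.5000 = 0.6883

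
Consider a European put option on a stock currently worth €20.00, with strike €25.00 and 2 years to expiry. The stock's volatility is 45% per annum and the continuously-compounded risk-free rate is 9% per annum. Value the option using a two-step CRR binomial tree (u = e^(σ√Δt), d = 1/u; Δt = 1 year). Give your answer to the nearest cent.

€5.74

CRR parameters: u = e^(σ√Δt) = e^(0.45·√1) = 1.5683, d = 1/u = 0.6376
Per-period rate: rΔt = 0.09·1 = 0.09, so R = e^0.09 = 1.0942
Risk-neutral probability p = (e^0.09 − 0.6376)/(1.5683 − 0.6376) = 0.4565/0.9307 = 0.4905
Terminal stock prices: S_uu = 49.19, S_ud = 20, S_dd = 8.131
Terminal payoffs (K − S): max(-24.19, 0) = 0, max(5, 0) = 5, max(16.87, 0) = 16.87
Node u (S = 31.37): V_u = e^(−0.09)·[0.4905·0.0000 + 0.5095·5.0000] = 2.3280
Node d (S = 12.75): V_d = e^(−0.09)·[0.4905·5.0000 + 0.5095·16.8686] = 10.0957
Node 0 (S = 20): V_0 = e^(−0.09)·[0.4905·2.3280 + 0.5095·10.0957] = 5.7443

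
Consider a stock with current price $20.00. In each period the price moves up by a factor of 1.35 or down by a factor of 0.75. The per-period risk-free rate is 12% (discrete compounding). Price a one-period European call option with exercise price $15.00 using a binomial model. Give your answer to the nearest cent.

$6.61

Risk-neutral probability p = (1 + 0.12 − 0.75)/(1.35 − 0.75) = 0.3700/0.6000 = 0.6167
Terminal stock prices: S_u = 27, S_d = 15
Terminal payoffs (S − K): max(12, 0) = 12, max(0, 0) = 0
Node 0 (S = 20): V_0 = 1/1.12·[0.6167·12.0000 + 0.3833·0.0000] = 6.6071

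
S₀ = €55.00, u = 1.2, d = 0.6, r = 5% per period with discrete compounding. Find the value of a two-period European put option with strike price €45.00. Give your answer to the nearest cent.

€3.27

Risk-neutral probability p = (1 + 0.05 − 0.6)/(1.2 − 0.6) = 0.4500/0.6000 = 0.7500
Terminal stock prices: S_uu = 79.2, S_ud = 39.6, S_dd = 19.8
Terminal payoffs (K − S): max(-34.2, 0) = 0, max(5.4, 0) = 5.4, max(25.2, 0) = 25.2
Node u (S = 66): V_u = 1/1.05·[0.7500·0.0000 + 0.2500·5.4000] = 1.2857
Node d (S = 33): V_d = 1/1.05·[0.7500·5.4000 + 0.2500·25.2000] = 9.8571
Node 0 (S = 55): V_0 = 1/1.05·[0.7500·1.2857 + 0.2500·9.8571] = 3.2653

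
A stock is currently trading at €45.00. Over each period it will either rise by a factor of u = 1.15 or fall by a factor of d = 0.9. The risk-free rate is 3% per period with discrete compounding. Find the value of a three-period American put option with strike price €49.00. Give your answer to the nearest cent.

€4.74

Risk-neutral probability p = (1 + 0.03 − 0.9)/(1.15 − 0.9) = 0.1300/0.2500 = 0.5200
Terminal stock prices: S_uuu = 68.44, S_uud = 53.56, S_udd = 41.92, S_ddd = 32.81
Terminal payoffs (K − S): max(-19.44, 0) = 0, max(-4.561, 0) = 0, max(7.083, 0) = 7.083, max(16.19, 0) = 16.19
Node uu (S = 59.51): continuation = 1/1.03·[0.5200·0.0000 + 0.4800·0.0000] = 0.0000; exercise value = 0.0000 ≤ continuation, so V_uu = 0.0000
Node ud (S = 46.57): continuation = 1/1.03·[0.5200·0.0000 + 0.4800·7.0825] = 3.3006; exercise value = 2.4250 ≤ continuation, so V_ud = 3.3006
Node dd (S = 36.45): continuation = 1/1.03·[0.5200·7.0825 + 0.4800·16.1950] = 11.1228; exercise value = 12.5500 > continuation, so V_dd = 12.5500 (exercise)
Node u (S = 51.75): continuation = 1/1.03·[0.5200·0.0000 + 0.4800·3.3006] = 1.5381; exercise value = 0.0000 ≤ continuation, so V_u = 1.5381
Node d (S = 40.5): continuation = 1/1.03·[0.5200·3.3006 + 0.4800·12.5500] = 7.5149; exercise value = 8.5000 > continuation, so V_d = 8.5000 (exercise)
Node 0 (S = 45): continuation = 1/1.03·[0.5200·1.5381 + 0.4800·8.5000] = 4.7377; exercise value = 4.0000 ≤ continuation, so V_0 = 4.7377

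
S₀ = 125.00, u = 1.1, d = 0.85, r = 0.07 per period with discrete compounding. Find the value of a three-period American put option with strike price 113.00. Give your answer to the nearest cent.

Risk-neutral probability p = (1 + 0.07 − 0.85)/(1.1 − 0.85) = 0.2200/0.2500 = 0.8800
Terminal stock prices: S_uuu = 166.4, S_uud = 128.6, S_udd = 99.34, S_ddd = 76.77
Terminal payoffs (K − S): max(-53.38, 0) = 0, max(-15.56, 0) = 0, max(13.66, 0) = 13.66, max(36.23, 0) = 36.23
Node uu (S = 151.3): continuation = 1/1.07·[0.8800·0.0000 + 0.1200·0.0000] = 0.0000; exercise value = 0.0000 ≤ continuation, so V_uu = 0.0000
Node ud (S = 116.9): continuation = 1/1.07·[0.8800·0.0000 + 0.1200·13.6563] = 1.5315; exercise value = 0.0000 ≤ continuation, so V_ud = 1.5315
Node dd (S = 90.31): continuation = 1/1.07·[0.8800·13.6563 + 0.1200·36.2344] = 15.2950; exercise value = 22.6875 > continuation, so V_dd = 22.6875 (exercise)
Node u (S = 137.5): continuation = 1/1.07·[0.8800·0.0000 + 0.1200·1.5315] = 0.1718; exercise value = 0.0000 ≤ continuation, so V_u = 0.1718
Node d (S = 106.2): continuation = 1/1.07·[0.8800·1.5315 + 0.1200·22.6875] = 3.8040; exercise value = 6.7500 > continuation, so V_d = 6.7500 (exercise)
Node 0 (S = 125): continuation = 1/1.07·[0.8800·0.1718 + 0.1200·6.7500] = 0.8983; exercise value = 0.0000 ≤ continuation, so V_0 = 0.8983

0.90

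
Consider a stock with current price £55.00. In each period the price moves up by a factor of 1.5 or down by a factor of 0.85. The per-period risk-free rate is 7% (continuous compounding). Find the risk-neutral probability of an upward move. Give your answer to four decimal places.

Risk-neutral probability p = (e^0.07 − 0.85)/(1.5 − 0.85) = 0.2225/0.6500 = 0.3423

p = 0.3423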